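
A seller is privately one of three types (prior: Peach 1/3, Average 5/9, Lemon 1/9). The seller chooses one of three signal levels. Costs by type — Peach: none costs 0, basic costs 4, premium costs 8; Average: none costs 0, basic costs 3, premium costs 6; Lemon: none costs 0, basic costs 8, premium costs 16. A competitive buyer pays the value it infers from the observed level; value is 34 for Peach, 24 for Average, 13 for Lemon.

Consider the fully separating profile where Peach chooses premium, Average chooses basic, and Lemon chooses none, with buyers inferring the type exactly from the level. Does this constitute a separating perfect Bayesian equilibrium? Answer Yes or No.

No

Separating prices: premium → 34, basic → 24, none → 13.
Peach (assigned premium): none: 13 − 0 = 13; basic: 24 − 4 = 20; premium: 34 − 8 = 26. Peach stays.
Average (assigned basic): none: 13 − 0 = 13; basic: 24 − 3 = 21; premium: 34 − 6 = 28. Average prefers premium.
Lemon (assigned none): none: 13 − 0 = 13; basic: 24 − 8 = 16; premium: 34 − 16 = 18. Lemon prefers premium.
At least one type deviates; the separating profile fails.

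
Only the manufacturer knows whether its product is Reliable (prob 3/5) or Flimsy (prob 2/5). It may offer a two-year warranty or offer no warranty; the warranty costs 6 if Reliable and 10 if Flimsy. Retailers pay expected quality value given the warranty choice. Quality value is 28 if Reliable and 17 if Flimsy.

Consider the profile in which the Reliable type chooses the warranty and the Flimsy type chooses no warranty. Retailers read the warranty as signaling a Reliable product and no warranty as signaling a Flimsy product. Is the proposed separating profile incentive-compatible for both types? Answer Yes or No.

Under these beliefs, the warranty earns price 28 and no warranty earns price 17.
Reliable: the warranty nets 28 − 6 = 22; no warranty nets 17. Reliable prefers the warranty.
Flimsy: the warranty nets 28 − 10 = 18; no warranty nets 17. Flimsy would deviate to the warranty.
Flimsy has a profitable deviation, so the profile is not an equilibrium.

No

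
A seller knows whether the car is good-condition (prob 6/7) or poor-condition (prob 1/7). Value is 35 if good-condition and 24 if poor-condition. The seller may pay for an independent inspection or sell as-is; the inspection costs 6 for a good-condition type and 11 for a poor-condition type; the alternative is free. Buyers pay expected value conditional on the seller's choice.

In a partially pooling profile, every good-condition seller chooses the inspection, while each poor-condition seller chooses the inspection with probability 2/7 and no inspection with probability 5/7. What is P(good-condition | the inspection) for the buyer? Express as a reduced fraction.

21/22

P(the inspection) = (6/7)·1 + (1/7)·(2/7) = 44/49.
By Bayes' rule, P(good-condition | the inspection) = (6/7) / (44/49) = 21/22.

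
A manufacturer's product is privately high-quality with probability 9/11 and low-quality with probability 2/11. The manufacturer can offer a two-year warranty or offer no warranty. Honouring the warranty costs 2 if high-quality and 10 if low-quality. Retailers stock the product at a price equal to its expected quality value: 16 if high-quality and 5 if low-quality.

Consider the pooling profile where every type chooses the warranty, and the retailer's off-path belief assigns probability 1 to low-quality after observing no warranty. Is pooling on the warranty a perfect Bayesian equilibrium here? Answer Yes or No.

No

On path, the retailer holds the prior and pays 9/11·16 + 2/11·5 = 14. Off path (no warranty), believing low-quality, it pays 5.
high-quality: the warranty nets 14 − 2 = 12; no warranty nets 5. high-quality stays.
low-quality: the warranty nets 14 − 10 = 4; no warranty nets 5. low-quality would deviate.
A type deviates, so pooling fails.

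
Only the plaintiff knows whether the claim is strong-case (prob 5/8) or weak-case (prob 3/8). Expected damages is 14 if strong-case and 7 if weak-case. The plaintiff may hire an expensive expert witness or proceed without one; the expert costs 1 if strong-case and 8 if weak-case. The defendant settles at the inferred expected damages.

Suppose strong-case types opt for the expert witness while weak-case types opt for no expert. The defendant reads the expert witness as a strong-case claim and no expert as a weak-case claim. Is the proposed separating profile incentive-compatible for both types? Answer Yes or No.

Yes

Under these beliefs, the expert witness earns settlement 14 and no expert earns settlement 7.
strong-case: the expert witness nets 14 − 1 = 13; no expert nets 7. strong-case prefers the expert witness.
weak-case: the expert witness nets 14 − 8 = 6; no expert nets 7. weak-case prefers no expert.
Neither type deviates, so the separating profile is an equilibrium.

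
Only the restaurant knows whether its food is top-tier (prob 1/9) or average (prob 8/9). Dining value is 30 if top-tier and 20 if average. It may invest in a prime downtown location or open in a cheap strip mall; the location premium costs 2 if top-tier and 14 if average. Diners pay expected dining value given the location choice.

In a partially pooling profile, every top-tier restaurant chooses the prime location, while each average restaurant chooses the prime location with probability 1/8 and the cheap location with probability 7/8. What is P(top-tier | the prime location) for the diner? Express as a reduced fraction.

P(the prime location) = (1/9)·1 + (8/9)·(1/8) = 2/9.
By Bayes' rule, P(top-tier | the prime location) = (1/9) / (2/9) = 1/2.

1/2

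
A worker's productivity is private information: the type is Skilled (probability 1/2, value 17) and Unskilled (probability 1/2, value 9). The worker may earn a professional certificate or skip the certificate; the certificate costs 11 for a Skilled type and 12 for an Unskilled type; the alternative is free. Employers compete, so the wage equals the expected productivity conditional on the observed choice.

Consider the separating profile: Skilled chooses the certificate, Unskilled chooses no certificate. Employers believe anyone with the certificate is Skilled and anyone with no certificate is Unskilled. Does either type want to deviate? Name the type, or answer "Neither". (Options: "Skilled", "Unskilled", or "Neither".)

The certificate pays 17; no certificate pays 9.
Skilled: assigned the certificate, nets 17 − 11 = 6; deviating to no certificate nets 9.
Unskilled: assigned no certificate, nets 9; deviating to the certificate nets 17 − 12 = 5.
The Skilled type gains 3 by deviating.

Skilled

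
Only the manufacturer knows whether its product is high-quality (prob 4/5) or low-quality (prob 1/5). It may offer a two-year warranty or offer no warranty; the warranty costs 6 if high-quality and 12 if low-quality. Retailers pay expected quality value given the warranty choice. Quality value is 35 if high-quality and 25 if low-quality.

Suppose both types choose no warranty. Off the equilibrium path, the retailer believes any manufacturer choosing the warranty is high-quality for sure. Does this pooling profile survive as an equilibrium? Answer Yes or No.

On path, the retailer holds the prior and pays 4/5·35 + 1/5·25 = 33. Off path (the warranty), believing high-quality, it pays 35.
high-quality: no warranty nets 33; the warranty nets 35 − 6 = 29. high-quality stays.
low-quality: no warranty nets 33; the warranty nets 35 − 12 = 23. low-quality stays.
No type deviates, so pooling is sustained.

Yes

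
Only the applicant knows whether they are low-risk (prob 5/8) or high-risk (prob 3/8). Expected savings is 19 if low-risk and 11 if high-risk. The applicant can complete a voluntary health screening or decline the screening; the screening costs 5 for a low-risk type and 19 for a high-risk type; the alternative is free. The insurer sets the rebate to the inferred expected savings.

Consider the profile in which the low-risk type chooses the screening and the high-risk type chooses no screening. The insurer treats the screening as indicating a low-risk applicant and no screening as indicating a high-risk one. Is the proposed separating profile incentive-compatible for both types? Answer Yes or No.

Yes

Under these beliefs, the screening earns rebate 19 and no screening earns rebate 11.
low-risk: the screening nets 19 − 5 = 14; no screening nets 11. low-risk prefers the screening.
high-risk: the screening nets 19 − 19 = 0; no screening nets 11. high-risk prefers no screening.
Neither type deviates, so the separating profile is an equilibrium.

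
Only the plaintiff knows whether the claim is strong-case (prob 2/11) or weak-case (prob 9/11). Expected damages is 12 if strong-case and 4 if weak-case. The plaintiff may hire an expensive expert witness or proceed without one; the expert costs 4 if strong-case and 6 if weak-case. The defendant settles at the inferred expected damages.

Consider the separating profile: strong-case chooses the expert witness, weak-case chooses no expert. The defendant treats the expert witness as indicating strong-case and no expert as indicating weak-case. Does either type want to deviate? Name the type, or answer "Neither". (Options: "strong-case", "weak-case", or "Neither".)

The expert witness pays 12; no expert pays 4.
strong-case: assigned the expert witness, nets 12 − 4 = 8; deviating to no expert nets 4.
weak-case: assigned no expert, nets 4; deviating to the expert witness nets 12 − 6 = 6.
The weak-case type gains 2 by deviating.

weak-case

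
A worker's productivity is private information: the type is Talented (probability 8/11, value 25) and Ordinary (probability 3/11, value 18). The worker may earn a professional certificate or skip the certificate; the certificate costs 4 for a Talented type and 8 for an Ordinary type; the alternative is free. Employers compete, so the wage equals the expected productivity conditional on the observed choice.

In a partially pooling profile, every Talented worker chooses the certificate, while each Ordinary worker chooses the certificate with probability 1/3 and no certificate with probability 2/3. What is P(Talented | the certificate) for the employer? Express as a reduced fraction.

8/9

P(the certificate) = (8/11)·1 + (3/11)·(1/3) = 9/11.
By Bayes' rule, P(Talented | the certificate) = (8/11) / (9/11) = 8/9.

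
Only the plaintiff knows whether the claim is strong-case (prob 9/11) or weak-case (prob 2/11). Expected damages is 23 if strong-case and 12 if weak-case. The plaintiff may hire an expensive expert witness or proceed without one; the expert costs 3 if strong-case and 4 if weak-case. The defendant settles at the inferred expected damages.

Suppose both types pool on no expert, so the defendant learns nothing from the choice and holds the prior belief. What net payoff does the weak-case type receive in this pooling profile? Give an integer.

21

Pooled settlement = 9/11·23 + 2/11·12 = 21.
weak-case pays no cost for no expert, so net payoff = 21.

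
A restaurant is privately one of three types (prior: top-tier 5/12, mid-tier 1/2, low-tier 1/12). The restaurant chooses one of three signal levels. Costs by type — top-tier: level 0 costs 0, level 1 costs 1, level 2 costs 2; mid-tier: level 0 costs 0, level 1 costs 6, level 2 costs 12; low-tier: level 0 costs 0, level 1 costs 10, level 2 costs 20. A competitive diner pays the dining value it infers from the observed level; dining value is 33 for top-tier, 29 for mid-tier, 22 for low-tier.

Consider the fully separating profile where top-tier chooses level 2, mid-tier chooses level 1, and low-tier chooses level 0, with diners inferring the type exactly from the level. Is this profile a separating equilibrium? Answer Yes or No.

Yes

Separating price premiums: level 2 → 33, level 1 → 29, level 0 → 22.
top-tier (assigned level 2): level 0: 22 − 0 = 22; level 1: 29 − 1 = 28; level 2: 33 − 2 = 31. top-tier stays.
mid-tier (assigned level 1): level 0: 22 − 0 = 22; level 1: 29 − 6 = 23; level 2: 33 − 12 = 21. mid-tier stays.
low-tier (assigned level 0): level 0: 22 − 0 = 22; level 1: 29 − 10 = 19; level 2: 33 − 20 = 13. low-tier stays.
Every type prefers its assigned level; separation holds.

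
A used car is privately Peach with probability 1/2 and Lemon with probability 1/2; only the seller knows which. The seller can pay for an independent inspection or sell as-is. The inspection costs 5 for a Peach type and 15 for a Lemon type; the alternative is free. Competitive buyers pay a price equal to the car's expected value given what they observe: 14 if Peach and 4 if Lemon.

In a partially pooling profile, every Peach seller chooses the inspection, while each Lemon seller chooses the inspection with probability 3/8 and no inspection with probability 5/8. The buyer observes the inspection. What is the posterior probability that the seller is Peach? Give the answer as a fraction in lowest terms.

8/11

P(the inspection) = (1/2)·1 + (1/2)·(3/8) = 11/16.
By Bayes' rule, P(Peach | the inspection) = (1/2) / (11/16) = 8/11.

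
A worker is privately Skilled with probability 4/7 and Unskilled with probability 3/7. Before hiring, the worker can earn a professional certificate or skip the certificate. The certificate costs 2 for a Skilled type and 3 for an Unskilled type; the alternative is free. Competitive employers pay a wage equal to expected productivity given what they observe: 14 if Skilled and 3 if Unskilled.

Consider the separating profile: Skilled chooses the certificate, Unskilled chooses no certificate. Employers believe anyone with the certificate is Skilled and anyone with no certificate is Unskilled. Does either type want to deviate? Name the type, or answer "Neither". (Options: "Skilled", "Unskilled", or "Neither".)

Unskilled

The certificate pays 14; no certificate pays 3.
Skilled: assigned the certificate, nets 14 − 2 = 12; deviating to no certificate nets 3.
Unskilled: assigned no certificate, nets 3; deviating to the certificate nets 14 − 3 = 11.
The Unskilled type gains 8 by deviating.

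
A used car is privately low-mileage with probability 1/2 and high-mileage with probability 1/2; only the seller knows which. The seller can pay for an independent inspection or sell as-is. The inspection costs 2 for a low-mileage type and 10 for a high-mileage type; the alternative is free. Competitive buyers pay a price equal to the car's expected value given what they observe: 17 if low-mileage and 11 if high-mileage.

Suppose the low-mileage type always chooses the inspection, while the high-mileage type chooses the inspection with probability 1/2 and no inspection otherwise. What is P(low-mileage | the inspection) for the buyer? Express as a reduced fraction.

P(the inspection) = (1/2)·1 + (1/2)·(1/2) = 3/4.
By Bayes' rule, P(low-mileage | the inspection) = (1/2) / (3/4) = 2/3.

2/3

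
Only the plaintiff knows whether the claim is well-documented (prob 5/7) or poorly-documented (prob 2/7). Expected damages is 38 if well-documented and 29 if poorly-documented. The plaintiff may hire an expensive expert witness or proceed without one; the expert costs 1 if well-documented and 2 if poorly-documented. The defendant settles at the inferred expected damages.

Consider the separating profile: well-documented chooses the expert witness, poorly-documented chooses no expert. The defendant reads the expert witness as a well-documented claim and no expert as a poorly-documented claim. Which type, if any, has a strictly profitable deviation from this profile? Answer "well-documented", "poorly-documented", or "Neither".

The expert witness pays 38; no expert pays 29.
well-documented: assigned the expert witness, nets 38 − 1 = 37; deviating to no expert nets 29.
poorly-documented: assigned no expert, nets 29; deviating to the expert witness nets 38 − 2 = 36.
The poorly-documented type gains 7 by deviating.

poorly-documented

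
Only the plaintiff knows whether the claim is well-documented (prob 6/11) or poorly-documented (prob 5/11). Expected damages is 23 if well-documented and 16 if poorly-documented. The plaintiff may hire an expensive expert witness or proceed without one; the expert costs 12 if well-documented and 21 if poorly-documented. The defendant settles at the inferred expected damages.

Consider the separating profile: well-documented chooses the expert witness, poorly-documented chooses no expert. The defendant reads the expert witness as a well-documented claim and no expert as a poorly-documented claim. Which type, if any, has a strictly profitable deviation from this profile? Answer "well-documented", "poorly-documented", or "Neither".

The expert witness pays 23; no expert pays 16.
well-documented: assigned the expert witness, nets 23 − 12 = 11; deviating to no expert nets 16.
poorly-documented: assigned no expert, nets 16; deviating to the expert witness nets 23 − 21 = 2.
The well-documented type gains 5 by deviating.

well-documented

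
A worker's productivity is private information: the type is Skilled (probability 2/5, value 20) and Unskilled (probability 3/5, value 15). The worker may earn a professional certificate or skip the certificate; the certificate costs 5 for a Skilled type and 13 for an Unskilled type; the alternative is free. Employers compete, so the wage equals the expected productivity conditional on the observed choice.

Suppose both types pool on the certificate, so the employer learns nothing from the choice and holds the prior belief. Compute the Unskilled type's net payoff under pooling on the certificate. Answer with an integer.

4

Pooled wage = 2/5·20 + 3/5·15 = 17.
Unskilled pays cost 13 for the certificate, so net payoff = 17 − 13 = 4.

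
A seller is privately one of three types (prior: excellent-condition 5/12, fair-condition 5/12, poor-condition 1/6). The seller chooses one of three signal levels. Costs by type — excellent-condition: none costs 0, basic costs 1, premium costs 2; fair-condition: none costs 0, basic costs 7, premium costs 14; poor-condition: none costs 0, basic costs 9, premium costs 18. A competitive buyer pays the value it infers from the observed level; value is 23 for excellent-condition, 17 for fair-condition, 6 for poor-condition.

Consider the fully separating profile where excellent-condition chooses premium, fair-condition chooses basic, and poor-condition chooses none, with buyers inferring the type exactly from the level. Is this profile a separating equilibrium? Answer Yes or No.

No

Separating prices: premium → 23, basic → 17, none → 6.
excellent-condition (assigned premium): none: 6 − 0 = 6; basic: 17 − 1 = 16; premium: 23 − 2 = 21. excellent-condition stays.
fair-condition (assigned basic): none: 6 − 0 = 6; basic: 17 − 7 = 10; premium: 23 − 14 = 9. fair-condition stays.
poor-condition (assigned none): none: 6 − 0 = 6; basic: 17 − 9 = 8; premium: 23 − 18 = 5. poor-condition prefers basic.
At least one type deviates; the separating profile fails.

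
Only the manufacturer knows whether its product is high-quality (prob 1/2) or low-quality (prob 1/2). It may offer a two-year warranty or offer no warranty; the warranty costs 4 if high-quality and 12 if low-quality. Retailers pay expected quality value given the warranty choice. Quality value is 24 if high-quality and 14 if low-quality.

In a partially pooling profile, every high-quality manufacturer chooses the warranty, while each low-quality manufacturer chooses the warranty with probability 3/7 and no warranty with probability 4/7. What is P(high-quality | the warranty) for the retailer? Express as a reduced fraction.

P(the warranty) = (1/2)·1 + (1/2)·(3/7) = 5/7.
By Bayes' rule, P(high-quality | the warranty) = (1/2) / (5/7) = 7/10.

7/10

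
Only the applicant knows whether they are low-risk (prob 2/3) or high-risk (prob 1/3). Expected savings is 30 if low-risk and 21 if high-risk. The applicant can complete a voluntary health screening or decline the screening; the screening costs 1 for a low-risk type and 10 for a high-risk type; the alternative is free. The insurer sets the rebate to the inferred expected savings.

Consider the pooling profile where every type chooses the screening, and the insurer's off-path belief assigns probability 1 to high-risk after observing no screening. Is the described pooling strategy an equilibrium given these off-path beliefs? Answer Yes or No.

No

On path, the insurer holds the prior and pays 2/3·30 + 1/3·21 = 27. Off path (no screening), believing high-risk, it pays 21.
low-risk: the screening nets 27 − 1 = 26; no screening nets 21. low-risk stays.
high-risk: the screening nets 27 − 10 = 17; no screening nets 21. high-risk would deviate.
A type deviates, so pooling fails.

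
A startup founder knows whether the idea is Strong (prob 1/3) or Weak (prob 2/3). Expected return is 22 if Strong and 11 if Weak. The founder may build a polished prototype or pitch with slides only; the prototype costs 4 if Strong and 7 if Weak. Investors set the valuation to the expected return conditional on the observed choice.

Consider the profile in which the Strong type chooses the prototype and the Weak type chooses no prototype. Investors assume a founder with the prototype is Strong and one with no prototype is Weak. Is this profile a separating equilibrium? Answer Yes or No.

No

Under these beliefs, the prototype earns valuation 22 and no prototype earns valuation 11.
Strong: the prototype nets 22 − 4 = 18; no prototype nets 11. Strong prefers the prototype.
Weak: the prototype nets 22 − 7 = 15; no prototype nets 11. Weak would deviate to the prototype.
Weak has a profitable deviation, so the profile is not an equilibrium.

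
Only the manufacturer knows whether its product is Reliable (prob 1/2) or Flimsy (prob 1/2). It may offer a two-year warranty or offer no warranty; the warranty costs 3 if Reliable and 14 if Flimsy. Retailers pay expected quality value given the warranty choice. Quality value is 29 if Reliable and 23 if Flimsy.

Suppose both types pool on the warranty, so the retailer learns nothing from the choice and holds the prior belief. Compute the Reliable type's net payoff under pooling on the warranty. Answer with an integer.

Pooled price = 1/2·29 + 1/2·23 = 26.
Reliable pays cost 3 for the warranty, so net payoff = 26 − 3 = 23.

23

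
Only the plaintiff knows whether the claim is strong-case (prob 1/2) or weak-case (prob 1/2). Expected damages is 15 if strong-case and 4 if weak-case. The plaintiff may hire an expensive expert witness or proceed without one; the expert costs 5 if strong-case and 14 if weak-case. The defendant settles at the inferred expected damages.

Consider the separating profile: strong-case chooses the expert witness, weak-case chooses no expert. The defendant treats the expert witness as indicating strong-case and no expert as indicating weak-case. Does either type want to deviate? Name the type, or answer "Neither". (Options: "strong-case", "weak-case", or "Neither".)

The expert witness pays 15; no expert pays 4.
strong-case: assigned the expert witness, nets 15 − 5 = 10; deviating to no expert nets 4.
weak-case: assigned no expert, nets 4; deviating to the expert witness nets 15 − 14 = 1.
Both types strictly prefer their assigned action; no profitable deviation.

Neither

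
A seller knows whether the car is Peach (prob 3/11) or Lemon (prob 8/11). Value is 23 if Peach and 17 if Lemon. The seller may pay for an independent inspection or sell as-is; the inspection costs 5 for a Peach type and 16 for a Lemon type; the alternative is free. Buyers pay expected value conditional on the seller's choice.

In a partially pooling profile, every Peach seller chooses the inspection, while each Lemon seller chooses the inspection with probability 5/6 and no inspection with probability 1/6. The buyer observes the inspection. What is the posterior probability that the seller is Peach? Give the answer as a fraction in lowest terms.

P(the inspection) = (3/11)·1 + (8/11)·(5/6) = 29/33.
By Bayes' rule, P(Peach | the inspection) = (3/11) / (29/33) = 9/29.

9/29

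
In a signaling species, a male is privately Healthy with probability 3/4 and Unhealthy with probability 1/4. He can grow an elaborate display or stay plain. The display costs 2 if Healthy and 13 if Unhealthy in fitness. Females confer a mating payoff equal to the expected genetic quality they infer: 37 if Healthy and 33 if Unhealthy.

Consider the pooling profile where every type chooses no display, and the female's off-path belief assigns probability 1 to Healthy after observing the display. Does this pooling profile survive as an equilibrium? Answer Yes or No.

On path, the female holds the prior and pays 3/4·37 + 1/4·33 = 36. Off path (the display), believing Healthy, it pays 37.
Healthy: no display nets 36; the display nets 37 − 2 = 35. Healthy stays.
Unhealthy: no display nets 36; the display nets 37 − 13 = 24. Unhealthy stays.
No type deviates, so pooling is sustained.

Yes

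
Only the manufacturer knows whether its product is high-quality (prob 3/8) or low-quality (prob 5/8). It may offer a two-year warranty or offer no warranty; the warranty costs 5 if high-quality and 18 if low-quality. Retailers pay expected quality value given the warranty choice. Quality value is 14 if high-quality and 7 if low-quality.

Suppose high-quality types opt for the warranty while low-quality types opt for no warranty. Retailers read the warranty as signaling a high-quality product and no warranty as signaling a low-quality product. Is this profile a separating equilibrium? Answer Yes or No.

Yes

Under these beliefs, the warranty earns price 14 and no warranty earns price 7.
high-quality: the warranty nets 14 − 5 = 9; no warranty nets 7. high-quality prefers the warranty.
low-quality: the warranty nets 14 − 18 = -4; no warranty nets 7. low-quality prefers no warranty.
Neither type deviates, so the separating profile is an equilibrium.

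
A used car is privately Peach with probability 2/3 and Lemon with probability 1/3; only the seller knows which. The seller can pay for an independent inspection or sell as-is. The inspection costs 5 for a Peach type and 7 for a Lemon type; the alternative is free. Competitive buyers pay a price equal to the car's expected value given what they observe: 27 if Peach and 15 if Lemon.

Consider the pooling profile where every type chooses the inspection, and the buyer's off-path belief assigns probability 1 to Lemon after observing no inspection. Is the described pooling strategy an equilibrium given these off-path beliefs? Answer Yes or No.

On path, the buyer holds the prior and pays 2/3·27 + 1/3·15 = 23. Off path (no inspection), believing Lemon, it pays 15.
Peach: the inspection nets 23 − 5 = 18; no inspection nets 15. Peach stays.
Lemon: the inspection nets 23 − 7 = 16; no inspection nets 15. Lemon stays.
No type deviates, so pooling is sustained.

Yes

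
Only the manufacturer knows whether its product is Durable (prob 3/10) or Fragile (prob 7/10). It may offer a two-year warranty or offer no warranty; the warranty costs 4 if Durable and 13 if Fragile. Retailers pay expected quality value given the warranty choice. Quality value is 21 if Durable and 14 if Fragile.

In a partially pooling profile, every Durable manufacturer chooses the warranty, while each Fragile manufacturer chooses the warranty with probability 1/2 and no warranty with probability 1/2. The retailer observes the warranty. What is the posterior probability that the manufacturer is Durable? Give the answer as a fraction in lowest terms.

P(the warranty) = (3/10)·1 + (7/10)·(1/2) = 13/20.
By Bayes' rule, P(Durable | the warranty) = (3/10) / (13/20) = 6/13.

6/13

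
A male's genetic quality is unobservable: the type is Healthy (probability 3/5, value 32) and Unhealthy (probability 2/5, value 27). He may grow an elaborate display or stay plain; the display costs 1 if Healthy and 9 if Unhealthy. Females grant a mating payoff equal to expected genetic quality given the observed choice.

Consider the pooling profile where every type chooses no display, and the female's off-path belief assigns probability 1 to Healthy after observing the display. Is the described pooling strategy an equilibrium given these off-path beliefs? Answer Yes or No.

No

On path, the female holds the prior and pays 3/5·32 + 2/5·27 = 30. Off path (the display), believing Healthy, it pays 32.
Healthy: no display nets 30; the display nets 32 − 1 = 31. Healthy would deviate.
Unhealthy: no display nets 30; the display nets 32 − 9 = 23. Unhealthy stays.
A type deviates, so pooling fails.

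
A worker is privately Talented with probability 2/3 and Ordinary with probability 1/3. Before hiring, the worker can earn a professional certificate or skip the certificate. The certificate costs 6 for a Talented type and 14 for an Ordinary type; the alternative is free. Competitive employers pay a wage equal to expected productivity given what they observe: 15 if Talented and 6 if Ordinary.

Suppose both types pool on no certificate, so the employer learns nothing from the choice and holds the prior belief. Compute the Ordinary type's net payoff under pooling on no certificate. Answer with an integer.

12

Pooled wage = 2/3·15 + 1/3·6 = 12.
Ordinary pays no cost for no certificate, so net payoff = 12.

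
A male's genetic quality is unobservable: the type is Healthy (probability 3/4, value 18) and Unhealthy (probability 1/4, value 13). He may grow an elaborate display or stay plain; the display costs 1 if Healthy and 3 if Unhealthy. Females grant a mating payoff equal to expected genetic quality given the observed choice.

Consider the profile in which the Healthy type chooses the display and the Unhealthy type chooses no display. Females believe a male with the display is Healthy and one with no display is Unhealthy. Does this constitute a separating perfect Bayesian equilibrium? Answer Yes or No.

No

Under these beliefs, the display earns mating payoff 18 and no display earns mating payoff 13.
Healthy: the display nets 18 − 1 = 17; no display nets 13. Healthy prefers the display.
Unhealthy: the display nets 18 − 3 = 15; no display nets 13. Unhealthy would deviate to the display.
Unhealthy has a profitable deviation, so the profile is not an equilibrium.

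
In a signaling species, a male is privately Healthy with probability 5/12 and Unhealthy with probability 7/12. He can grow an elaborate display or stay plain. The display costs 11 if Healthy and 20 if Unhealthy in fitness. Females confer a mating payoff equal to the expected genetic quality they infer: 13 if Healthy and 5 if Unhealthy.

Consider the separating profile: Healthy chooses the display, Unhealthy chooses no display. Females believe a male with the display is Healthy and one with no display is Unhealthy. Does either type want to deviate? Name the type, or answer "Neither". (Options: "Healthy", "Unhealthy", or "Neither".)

Healthy

The display pays 13; no display pays 5.
Healthy: assigned the display, nets 13 − 11 = 2; deviating to no display nets 5.
Unhealthy: assigned no display, nets 5; deviating to the display nets 13 − 20 = -7.
The Healthy type gains 3 by deviating.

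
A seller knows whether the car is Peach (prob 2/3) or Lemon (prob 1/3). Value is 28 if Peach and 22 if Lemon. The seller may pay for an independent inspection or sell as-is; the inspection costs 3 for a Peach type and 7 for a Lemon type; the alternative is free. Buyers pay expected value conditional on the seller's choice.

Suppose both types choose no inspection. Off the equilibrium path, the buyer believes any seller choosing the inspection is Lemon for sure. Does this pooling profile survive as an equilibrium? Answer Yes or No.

Yes

On path, the buyer holds the prior and pays 2/3·28 + 1/3·22 = 26. Off path (the inspection), believing Lemon, it pays 22.
Peach: no inspection nets 26; the inspection nets 22 − 3 = 19. Peach stays.
Lemon: no inspection nets 26; the inspection nets 22 − 7 = 15. Lemon stays.
No type deviates, so pooling is sustained.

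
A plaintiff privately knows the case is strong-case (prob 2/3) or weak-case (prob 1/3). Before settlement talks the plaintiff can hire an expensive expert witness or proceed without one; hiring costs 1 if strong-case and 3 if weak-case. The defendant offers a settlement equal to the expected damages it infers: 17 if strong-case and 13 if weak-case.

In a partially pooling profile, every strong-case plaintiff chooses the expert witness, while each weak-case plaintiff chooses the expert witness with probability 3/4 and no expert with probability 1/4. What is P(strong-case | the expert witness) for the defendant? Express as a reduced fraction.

8/11

P(the expert witness) = (2/3)·1 + (1/3)·(3/4) = 11/12.
By Bayes' rule, P(strong-case | the expert witness) = (2/3) / (11/12) = 8/11.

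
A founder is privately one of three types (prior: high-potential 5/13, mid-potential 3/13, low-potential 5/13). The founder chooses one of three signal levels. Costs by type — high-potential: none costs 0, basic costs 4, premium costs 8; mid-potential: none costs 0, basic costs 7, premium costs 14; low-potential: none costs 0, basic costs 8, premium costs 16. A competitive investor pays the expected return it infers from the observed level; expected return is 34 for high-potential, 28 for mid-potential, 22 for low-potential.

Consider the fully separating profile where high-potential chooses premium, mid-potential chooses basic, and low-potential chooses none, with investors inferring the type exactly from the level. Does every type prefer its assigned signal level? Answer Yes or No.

Separating valuations: premium → 34, basic → 28, none → 22.
high-potential (assigned premium): none: 22 − 0 = 22; basic: 28 − 4 = 24; premium: 34 − 8 = 26. high-potential stays.
mid-potential (assigned basic): none: 22 − 0 = 22; basic: 28 − 7 = 21; premium: 34 − 14 = 20. mid-potential prefers none.
low-potential (assigned none): none: 22 − 0 = 22; basic: 28 − 8 = 20; premium: 34 − 16 = 18. low-potential stays.
At least one type deviates; the separating profile fails.

No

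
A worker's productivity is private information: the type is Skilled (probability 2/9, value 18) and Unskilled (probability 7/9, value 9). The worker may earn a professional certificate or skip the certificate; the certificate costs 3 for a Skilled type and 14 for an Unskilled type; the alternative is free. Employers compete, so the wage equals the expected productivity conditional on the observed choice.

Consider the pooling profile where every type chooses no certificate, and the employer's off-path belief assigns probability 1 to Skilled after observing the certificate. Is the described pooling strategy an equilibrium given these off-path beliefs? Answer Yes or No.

No

On path, the employer holds the prior and pays 2/9·18 + 7/9·9 = 11. Off path (the certificate), believing Skilled, it pays 18.
Skilled: no certificate nets 11; the certificate nets 18 − 3 = 15. Skilled would deviate.
Unskilled: no certificate nets 11; the certificate nets 18 − 14 = 4. Unskilled stays.
A type deviates, so pooling fails.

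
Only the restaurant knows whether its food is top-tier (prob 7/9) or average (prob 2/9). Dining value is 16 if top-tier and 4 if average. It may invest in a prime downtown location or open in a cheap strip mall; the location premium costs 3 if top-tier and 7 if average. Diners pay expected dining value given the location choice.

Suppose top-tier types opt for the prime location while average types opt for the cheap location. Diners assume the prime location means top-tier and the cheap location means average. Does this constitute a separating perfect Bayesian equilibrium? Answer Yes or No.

No

Under these beliefs, the prime location earns price premium 16 and the cheap location earns price premium 4.
top-tier: the prime location nets 16 − 3 = 13; the cheap location nets 4. top-tier prefers the prime location.
average: the prime location nets 16 − 7 = 9; the cheap location nets 4. average would deviate to the prime location.
average has a profitable deviation, so the profile is not an equilibrium.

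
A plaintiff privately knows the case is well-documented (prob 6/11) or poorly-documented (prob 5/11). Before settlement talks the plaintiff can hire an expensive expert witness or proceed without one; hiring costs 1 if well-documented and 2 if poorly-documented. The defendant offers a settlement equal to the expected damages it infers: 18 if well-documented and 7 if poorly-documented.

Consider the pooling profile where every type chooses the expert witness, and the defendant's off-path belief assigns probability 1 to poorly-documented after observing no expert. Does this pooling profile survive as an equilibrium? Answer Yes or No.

On path, the defendant holds the prior and pays 6/11·18 + 5/11·7 = 13. Off path (no expert), believing poorly-documented, it pays 7.
well-documented: the expert witness nets 13 − 1 = 12; no expert nets 7. well-documented stays.
poorly-documented: the expert witness nets 13 − 2 = 11; no expert nets 7. poorly-documented stays.
No type deviates, so pooling is sustained.

Yes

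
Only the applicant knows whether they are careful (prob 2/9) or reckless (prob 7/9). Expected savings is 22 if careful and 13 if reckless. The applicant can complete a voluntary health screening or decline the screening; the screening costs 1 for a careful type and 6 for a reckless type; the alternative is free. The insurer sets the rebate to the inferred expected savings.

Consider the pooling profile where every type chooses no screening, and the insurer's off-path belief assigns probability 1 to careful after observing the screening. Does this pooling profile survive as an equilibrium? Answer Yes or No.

No

On path, the insurer holds the prior and pays 2/9·22 + 7/9·13 = 15. Off path (the screening), believing careful, it pays 22.
careful: no screening nets 15; the screening nets 22 − 1 = 21. careful would deviate.
reckless: no screening nets 15; the screening nets 22 − 6 = 16. reckless would deviate.
A type deviates, so pooling fails.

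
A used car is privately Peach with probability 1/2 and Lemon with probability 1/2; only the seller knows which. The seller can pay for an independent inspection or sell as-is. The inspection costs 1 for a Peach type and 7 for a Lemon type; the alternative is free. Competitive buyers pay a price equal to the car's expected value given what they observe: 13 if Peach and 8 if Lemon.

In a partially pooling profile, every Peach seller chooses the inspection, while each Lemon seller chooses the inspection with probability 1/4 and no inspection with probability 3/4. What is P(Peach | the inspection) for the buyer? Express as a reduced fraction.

P(the inspection) = (1/2)·1 + (1/2)·(1/4) = 5/8.
By Bayes' rule, P(Peach | the inspection) = (1/2) / (5/8) = 4/5.

4/5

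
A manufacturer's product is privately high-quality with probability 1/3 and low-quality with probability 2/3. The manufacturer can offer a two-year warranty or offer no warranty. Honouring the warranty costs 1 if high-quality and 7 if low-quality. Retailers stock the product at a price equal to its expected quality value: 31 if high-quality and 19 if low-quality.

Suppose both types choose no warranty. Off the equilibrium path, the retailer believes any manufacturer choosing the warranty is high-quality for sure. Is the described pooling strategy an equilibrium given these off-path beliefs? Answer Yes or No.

No

On path, the retailer holds the prior and pays 1/3·31 + 2/3·19 = 23. Off path (the warranty), believing high-quality, it pays 31.
high-quality: no warranty nets 23; the warranty nets 31 − 1 = 30. high-quality would deviate.
low-quality: no warranty nets 23; the warranty nets 31 − 7 = 24. low-quality would deviate.
A type deviates, so pooling fails.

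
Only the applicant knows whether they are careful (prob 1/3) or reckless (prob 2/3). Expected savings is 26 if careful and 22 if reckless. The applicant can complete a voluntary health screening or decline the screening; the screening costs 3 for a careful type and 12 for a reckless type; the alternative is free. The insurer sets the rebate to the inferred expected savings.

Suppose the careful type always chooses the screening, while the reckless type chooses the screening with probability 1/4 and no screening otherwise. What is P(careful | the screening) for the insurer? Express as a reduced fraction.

P(the screening) = (1/3)·1 + (2/3)·(1/4) = 1/2.
By Bayes' rule, P(careful | the screening) = (1/3) / (1/2) = 2/3.

2/3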